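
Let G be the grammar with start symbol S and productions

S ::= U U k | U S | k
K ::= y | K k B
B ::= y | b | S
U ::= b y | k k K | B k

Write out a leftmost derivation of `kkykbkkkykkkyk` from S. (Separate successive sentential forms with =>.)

S=>UUk=>kkKUk=>kkKkBUk=>kkykBUk=>kkykSUk=>kkykUUkUk=>kkykBkUkUk=>kkykbkUkUk=>kkykbkkkKkUk=>kkykbkkkykUk=>kkykbkkkykkkKk=>kkykbkkkykkkyk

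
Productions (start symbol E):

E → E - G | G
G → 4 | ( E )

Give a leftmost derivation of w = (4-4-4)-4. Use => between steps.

E=>E-G=>G-G=>(E)-G=>(E-G)-G=>(E-G-G)-G=>(G-G-G)-G=>(4-G-G)-G=>(4-4-G)-G=>(4-4-4)-G=>(4-4-4)-4

E => E-G   [E → E - G]
E-G => G-G   [E → G]
G-G => (E)-G   [G → ( E )]
(E)-G => (E-G)-G   [E → E - G]
(E-G)-G => (E-G-G)-G   [E → E - G]
(E-G-G)-G => (G-G-G)-G   [E → G]
(G-G-G)-G => (4-G-G)-G   [G → 4]
(4-G-G)-G => (4-4-G)-G   [G → 4]
(4-4-G)-G => (4-4-4)-G   [G → 4]
(4-4-4)-G => (4-4-4)-4   [G → 4]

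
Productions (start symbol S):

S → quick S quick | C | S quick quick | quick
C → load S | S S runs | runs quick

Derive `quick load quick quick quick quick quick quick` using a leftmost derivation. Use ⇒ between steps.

S ⇒ quick S quick ⇒ quick C quick ⇒ quick load S quick ⇒ quick load S quick quick quick ⇒ quick load quick S quick quick quick quick ⇒ quick load quick quick quick quick quick quick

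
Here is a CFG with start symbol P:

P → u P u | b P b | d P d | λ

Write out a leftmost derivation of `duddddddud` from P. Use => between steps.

P => dPd   [P → d P d]
dPd => duPud   [P → u P u]
duPud => dudPdud   [P → d P d]
dudPdud => duddPddud   [P → d P d]
duddPddud => dudddPdddud   [P → d P d]
dudddPdddud => duddddddud   [P → λ]

P => dPd => duPud => dudPdud => duddPddud => dudddPdddud => duddddddud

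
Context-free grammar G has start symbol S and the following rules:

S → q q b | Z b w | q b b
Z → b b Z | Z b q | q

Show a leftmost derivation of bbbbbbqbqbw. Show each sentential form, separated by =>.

S=>Zbw=>bbZbw=>bbbbZbw=>bbbbbbZbw=>bbbbbbZbqbw=>bbbbbbqbqbw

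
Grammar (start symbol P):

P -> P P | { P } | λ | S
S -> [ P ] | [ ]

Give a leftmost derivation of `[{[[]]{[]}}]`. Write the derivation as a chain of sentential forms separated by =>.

P => PP   [P -> P P]
PP => SP   [P -> S]
SP => [P]P   [S -> [ P ]]
[P]P => [{P}]P   [P -> { P }]
[{P}]P => [{PP}]P   [P -> P P]
[{PP}]P => [{SP}]P   [P -> S]
[{SP}]P => [{[P]P}]P   [S -> [ P ]]
[{[P]P}]P => [{[S]P}]P   [P -> S]
[{[S]P}]P => [{[[]]P}]P   [S -> [ ]]
[{[[]]P}]P => [{[[]]{P}}]P   [P -> { P }]
[{[[]]{P}}]P => [{[[]]{S}}]P   [P -> S]
[{[[]]{S}}]P => [{[[]]{[P]}}]P   [S -> [ P ]]
[{[[]]{[P]}}]P => [{[[]]{[]}}]P   [P -> λ]
[{[[]]{[]}}]P => [{[[]]{[]}}]   [P -> λ]

P => PP => SP => [P]P => [{P}]P => [{PP}]P => [{SP}]P => [{[P]P}]P => [{[S]P}]P => [{[[]]P}]P => [{[[]]{P}}]P => [{[[]]{S}}]P => [{[[]]{[P]}}]P => [{[[]]{[]}}]P => [{[[]]{[]}}]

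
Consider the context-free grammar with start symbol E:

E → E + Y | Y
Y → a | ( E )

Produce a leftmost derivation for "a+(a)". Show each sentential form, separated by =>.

E => E+Y   [E → E + Y]
E+Y => Y+Y   [E → Y]
Y+Y => a+Y   [Y → a]
a+Y => a+(E)   [Y → ( E )]
a+(E) => a+(Y)   [E → Y]
a+(Y) => a+(a)   [Y → a]

E => E+Y => Y+Y => a+Y => a+(E) => a+(Y) => a+(a)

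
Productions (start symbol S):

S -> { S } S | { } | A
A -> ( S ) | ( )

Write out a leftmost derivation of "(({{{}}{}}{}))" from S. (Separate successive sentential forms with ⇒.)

S⇒A⇒(S)⇒(A)⇒((S))⇒(({S}S))⇒(({{S}S}S))⇒(({{{}}S}S))⇒(({{{}}{}}S))⇒(({{{}}{}}{}))

S ⇒ A   [S -> A]
A ⇒ (S)   [A -> ( S )]
(S) ⇒ (A)   [S -> A]
(A) ⇒ ((S))   [A -> ( S )]
((S)) ⇒ (({S}S))   [S -> { S } S]
(({S}S)) ⇒ (({{S}S}S))   [S -> { S } S]
(({{S}S}S)) ⇒ (({{{}}S}S))   [S -> { }]
(({{{}}S}S)) ⇒ (({{{}}{}}S))   [S -> { }]
(({{{}}{}}S)) ⇒ (({{{}}{}}{}))   [S -> { }]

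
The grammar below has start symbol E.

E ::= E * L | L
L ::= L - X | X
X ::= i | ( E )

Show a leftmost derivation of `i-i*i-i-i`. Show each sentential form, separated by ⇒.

E ⇒ E*L   [E ::= E * L]
E*L ⇒ L*L   [E ::= L]
L*L ⇒ L-X*L   [L ::= L - X]
L-X*L ⇒ X-X*L   [L ::= X]
X-X*L ⇒ i-X*L   [X ::= i]
i-X*L ⇒ i-i*L   [X ::= i]
i-i*L ⇒ i-i*L-X   [L ::= L - X]
i-i*L-X ⇒ i-i*L-X-X   [L ::= L - X]
i-i*L-X-X ⇒ i-i*X-X-X   [L ::= X]
i-i*X-X-X ⇒ i-i*i-X-X   [X ::= i]
i-i*i-X-X ⇒ i-i*i-i-X   [X ::= i]
i-i*i-i-X ⇒ i-i*i-i-i   [X ::= i]

E ⇒ E*L ⇒ L*L ⇒ L-X*L ⇒ X-X*L ⇒ i-X*L ⇒ i-i*L ⇒ i-i*L-X ⇒ i-i*L-X-X ⇒ i-i*X-X-X ⇒ i-i*i-X-X ⇒ i-i*i-i-X ⇒ i-i*i-i-i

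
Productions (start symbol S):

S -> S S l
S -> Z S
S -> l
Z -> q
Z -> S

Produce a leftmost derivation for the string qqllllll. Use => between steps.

S => ZS   [S -> Z S]
ZS => qS   [Z -> q]
qS => qSSl   [S -> S S l]
qSSl => qSSlSl   [S -> S S l]
qSSlSl => qZSSlSl   [S -> Z S]
qZSSlSl => qqSSlSl   [Z -> q]
qqSSlSl => qqZSSlSl   [S -> Z S]
qqZSSlSl => qqSSSlSl   [Z -> S]
qqSSSlSl => qqlSSlSl   [S -> l]
qqlSSlSl => qqllSlSl   [S -> l]
qqllSlSl => qqllllSl   [S -> l]
qqllllSl => qqllllll   [S -> l]

S => ZS => qS => qSSl => qSSlSl => qZSSlSl => qqSSlSl => qqZSSlSl => qqSSSlSl => qqlSSlSl => qqllSlSl => qqllllSl => qqllllll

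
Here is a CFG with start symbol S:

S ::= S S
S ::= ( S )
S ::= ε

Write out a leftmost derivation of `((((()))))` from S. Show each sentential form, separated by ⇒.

S ⇒ (S)   [S ::= ( S )]
(S) ⇒ (SS)   [S ::= S S]
(SS) ⇒ ((S)S)   [S ::= ( S )]
((S)S) ⇒ ((SS)S)   [S ::= S S]
((SS)S) ⇒ ((SSS)S)   [S ::= S S]
((SSS)S) ⇒ (((S)SS)S)   [S ::= ( S )]
(((S)SS)S) ⇒ (((SS)SS)S)   [S ::= S S]
(((SS)SS)S) ⇒ ((((S)S)SS)S)   [S ::= ( S )]
((((S)S)SS)S) ⇒ (((((S))S)SS)S)   [S ::= ( S )]
(((((S))S)SS)S) ⇒ ((((())S)SS)S)   [S ::= ε]
((((())S)SS)S) ⇒ ((((()))SS)S)   [S ::= ε]
((((()))SS)S) ⇒ ((((()))S)S)   [S ::= ε]
((((()))S)S) ⇒ ((((())))S)   [S ::= ε]
((((())))S) ⇒ ((((()))))   [S ::= ε]

S ⇒ (S) ⇒ (SS) ⇒ ((S)S) ⇒ ((SS)S) ⇒ ((SSS)S) ⇒ (((S)SS)S) ⇒ (((SS)SS)S) ⇒ ((((S)S)SS)S) ⇒ (((((S))S)SS)S) ⇒ ((((())S)SS)S) ⇒ ((((()))SS)S) ⇒ ((((()))S)S) ⇒ ((((())))S) ⇒ ((((()))))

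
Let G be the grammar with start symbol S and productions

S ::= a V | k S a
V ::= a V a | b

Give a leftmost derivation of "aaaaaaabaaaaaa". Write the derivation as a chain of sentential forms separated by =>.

S => aV => aaVa => aaaVaa => aaaaVaaa => aaaaaVaaaa => aaaaaaVaaaaa => aaaaaaaVaaaaaa => aaaaaaabaaaaaa

S => aV   [S ::= a V]
aV => aaVa   [V ::= a V a]
aaVa => aaaVaa   [V ::= a V a]
aaaVaa => aaaaVaaa   [V ::= a V a]
aaaaVaaa => aaaaaVaaaa   [V ::= a V a]
aaaaaVaaaa => aaaaaaVaaaaa   [V ::= a V a]
aaaaaaVaaaaa => aaaaaaaVaaaaaa   [V ::= a V a]
aaaaaaaVaaaaaa => aaaaaaabaaaaaa   [V ::= b]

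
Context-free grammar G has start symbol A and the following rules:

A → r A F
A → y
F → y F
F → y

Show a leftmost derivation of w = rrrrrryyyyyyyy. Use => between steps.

A=>rAF=>rrAFF=>rrrAFFF=>rrrrAFFFF=>rrrrrAFFFFF=>rrrrrrAFFFFFF=>rrrrrryFFFFFF=>rrrrrryyFFFFFF=>rrrrrryyyFFFFF=>rrrrrryyyyFFFF=>rrrrrryyyyyFFF=>rrrrrryyyyyyFF=>rrrrrryyyyyyyF=>rrrrrryyyyyyyy

A => rAF   [A → r A F]
rAF => rrAFF   [A → r A F]
rrAFF => rrrAFFF   [A → r A F]
rrrAFFF => rrrrAFFFF   [A → r A F]
rrrrAFFFF => rrrrrAFFFFF   [A → r A F]
rrrrrAFFFFF => rrrrrrAFFFFFF   [A → r A F]
rrrrrrAFFFFFF => rrrrrryFFFFFF   [A → y]
rrrrrryFFFFFF => rrrrrryyFFFFFF   [F → y F]
rrrrrryyFFFFFF => rrrrrryyyFFFFF   [F → y]
rrrrrryyyFFFFF => rrrrrryyyyFFFF   [F → y]
rrrrrryyyyFFFF => rrrrrryyyyyFFF   [F → y]
rrrrrryyyyyFFF => rrrrrryyyyyyFF   [F → y]
rrrrrryyyyyyFF => rrrrrryyyyyyyF   [F → y]
rrrrrryyyyyyyF => rrrrrryyyyyyyy   [F → y]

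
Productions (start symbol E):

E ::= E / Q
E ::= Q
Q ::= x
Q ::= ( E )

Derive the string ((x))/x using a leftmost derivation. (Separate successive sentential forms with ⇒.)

E⇒E/Q⇒Q/Q⇒(E)/Q⇒(Q)/Q⇒((E))/Q⇒((Q))/Q⇒((x))/Q⇒((x))/x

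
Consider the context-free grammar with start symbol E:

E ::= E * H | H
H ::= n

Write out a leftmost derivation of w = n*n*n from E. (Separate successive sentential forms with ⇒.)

E⇒E*H⇒E*H*H⇒H*H*H⇒n*H*H⇒n*n*H⇒n*n*n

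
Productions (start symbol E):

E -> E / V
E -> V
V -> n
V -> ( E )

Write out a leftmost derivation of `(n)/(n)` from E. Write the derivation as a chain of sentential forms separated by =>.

E => E/V   [E -> E / V]
E/V => V/V   [E -> V]
V/V => (E)/V   [V -> ( E )]
(E)/V => (V)/V   [E -> V]
(V)/V => (n)/V   [V -> n]
(n)/V => (n)/(E)   [V -> ( E )]
(n)/(E) => (n)/(V)   [E -> V]
(n)/(V) => (n)/(n)   [V -> n]

E => E/V => V/V => (E)/V => (V)/V => (n)/V => (n)/(E) => (n)/(V) => (n)/(n)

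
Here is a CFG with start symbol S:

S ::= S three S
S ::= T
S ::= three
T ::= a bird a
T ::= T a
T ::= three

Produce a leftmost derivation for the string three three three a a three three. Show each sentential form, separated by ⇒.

S ⇒ S three S   [S ::= S three S]
S three S ⇒ S three S three S   [S ::= S three S]
S three S three S ⇒ T three S three S   [S ::= T]
T three S three S ⇒ three three S three S   [T ::= three]
three three S three S ⇒ three three T three S   [S ::= T]
three three T three S ⇒ three three T a three S   [T ::= T a]
three three T a three S ⇒ three three T a a three S   [T ::= T a]
three three T a a three S ⇒ three three three a a three S   [T ::= three]
three three three a a three S ⇒ three three three a a three three   [S ::= three]

S ⇒ S three S ⇒ S three S three S ⇒ T three S three S ⇒ three three S three S ⇒ three three T three S ⇒ three three T a three S ⇒ three three T a a three S ⇒ three three three a a three S ⇒ three three three a a three three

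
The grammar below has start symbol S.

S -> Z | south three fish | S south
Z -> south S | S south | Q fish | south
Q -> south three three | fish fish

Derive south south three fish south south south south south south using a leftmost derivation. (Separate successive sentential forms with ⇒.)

S ⇒ Z ⇒ south S ⇒ south S south ⇒ south S south south ⇒ south S south south south ⇒ south S south south south south ⇒ south S south south south south south ⇒ south S south south south south south south ⇒ south south three fish south south south south south south

S ⇒ Z   [S -> Z]
Z ⇒ south S   [Z -> south S]
south S ⇒ south S south   [S -> S south]
south S south ⇒ south S south south   [S -> S south]
south S south south ⇒ south S south south south   [S -> S south]
south S south south south ⇒ south S south south south south   [S -> S south]
south S south south south south ⇒ south S south south south south south   [S -> S south]
south S south south south south south ⇒ south S south south south south south south   [S -> S south]
south S south south south south south south ⇒ south south three fish south south south south south south   [S -> south three fish]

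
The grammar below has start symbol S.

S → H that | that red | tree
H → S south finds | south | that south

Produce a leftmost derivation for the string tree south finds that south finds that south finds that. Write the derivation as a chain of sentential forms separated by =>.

S => H that   [S → H that]
H that => S south finds that   [H → S south finds]
S south finds that => H that south finds that   [S → H that]
H that south finds that => S south finds that south finds that   [H → S south finds]
S south finds that south finds that => H that south finds that south finds that   [S → H that]
H that south finds that south finds that => S south finds that south finds that south finds that   [H → S south finds]
S south finds that south finds that south finds that => tree south finds that south finds that south finds that   [S → tree]

S => H that => S south finds that => H that south finds that => S south finds that south finds that => H that south finds that south finds that => S south finds that south finds that south finds that => tree south finds that south finds that south finds that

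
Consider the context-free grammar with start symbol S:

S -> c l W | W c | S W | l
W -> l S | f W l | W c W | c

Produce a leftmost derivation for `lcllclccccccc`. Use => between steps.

S => Wc   [S -> W c]
Wc => lSc   [W -> l S]
lSc => lSWc   [S -> S W]
lSWc => lclWWc   [S -> c l W]
lclWWc => lcllSWc   [W -> l S]
lcllSWc => lcllSWWc   [S -> S W]
lcllSWWc => lcllSWWWc   [S -> S W]
lcllSWWWc => lcllclWWWWc   [S -> c l W]
lcllclWWWWc => lcllclWcWWWWc   [W -> W c W]
lcllclWcWWWWc => lcllclccWWWWc   [W -> c]
lcllclccWWWWc => lcllclcccWWWc   [W -> c]
lcllclcccWWWc => lcllclccccWWc   [W -> c]
lcllclccccWWc => lcllclcccccWc   [W -> c]
lcllclcccccWc => lcllclccccccc   [W -> c]

S => Wc => lSc => lSWc => lclWWc => lcllSWc => lcllSWWc => lcllSWWWc => lcllclWWWWc => lcllclWcWWWWc => lcllclccWWWWc => lcllclcccWWWc => lcllclccccWWc => lcllclcccccWc => lcllclccccccc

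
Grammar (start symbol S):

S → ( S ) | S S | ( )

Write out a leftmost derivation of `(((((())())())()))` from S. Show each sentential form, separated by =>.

S => (S) => ((S)) => ((SS)) => (((S)S)) => (((SS)S)) => ((((S)S)S)) => ((((SS)S)S)) => (((((S)S)S)S)) => (((((())S)S)S)) => (((((())())S)S)) => (((((())())())S)) => (((((())())())()))

S => (S)   [S → ( S )]
(S) => ((S))   [S → ( S )]
((S)) => ((SS))   [S → S S]
((SS)) => (((S)S))   [S → ( S )]
(((S)S)) => (((SS)S))   [S → S S]
(((SS)S)) => ((((S)S)S))   [S → ( S )]
((((S)S)S)) => ((((SS)S)S))   [S → S S]
((((SS)S)S)) => (((((S)S)S)S))   [S → ( S )]
(((((S)S)S)S)) => (((((())S)S)S))   [S → ( )]
(((((())S)S)S)) => (((((())())S)S))   [S → ( )]
(((((())())S)S)) => (((((())())())S))   [S → ( )]
(((((())())())S)) => (((((())())())()))   [S → ( )]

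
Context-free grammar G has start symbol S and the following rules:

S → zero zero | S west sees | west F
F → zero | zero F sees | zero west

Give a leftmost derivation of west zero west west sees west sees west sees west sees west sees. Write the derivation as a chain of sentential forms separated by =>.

S => S west sees   [S → S west sees]
S west sees => S west sees west sees   [S → S west sees]
S west sees west sees => S west sees west sees west sees   [S → S west sees]
S west sees west sees west sees => S west sees west sees west sees west sees   [S → S west sees]
S west sees west sees west sees west sees => S west sees west sees west sees west sees west sees   [S → S west sees]
S west sees west sees west sees west sees west sees => west F west sees west sees west sees west sees west sees   [S → west F]
west F west sees west sees west sees west sees west sees => west zero west west sees west sees west sees west sees west sees   [F → zero west]

S => S west sees => S west sees west sees => S west sees west sees west sees => S west sees west sees west sees west sees => S west sees west sees west sees west sees west sees => west F west sees west sees west sees west sees west sees => west zero west west sees west sees west sees west sees west sees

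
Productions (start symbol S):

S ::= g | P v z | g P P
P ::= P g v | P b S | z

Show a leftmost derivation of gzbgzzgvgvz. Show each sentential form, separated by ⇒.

S ⇒ gPP ⇒ gPgvP ⇒ gPgvgvP ⇒ gPbSgvgvP ⇒ gzbSgvgvP ⇒ gzbgPPgvgvP ⇒ gzbgzPgvgvP ⇒ gzbgzzgvgvP ⇒ gzbgzzgvgvz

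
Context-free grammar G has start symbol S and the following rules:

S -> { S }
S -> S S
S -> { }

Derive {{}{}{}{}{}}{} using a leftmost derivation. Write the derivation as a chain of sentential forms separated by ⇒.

S ⇒ SS ⇒ {S}S ⇒ {SS}S ⇒ {SSS}S ⇒ {SSSS}S ⇒ {SSSSS}S ⇒ {{}SSSS}S ⇒ {{}{}SSS}S ⇒ {{}{}{}SS}S ⇒ {{}{}{}{}S}S ⇒ {{}{}{}{}{}}S ⇒ {{}{}{}{}{}}{}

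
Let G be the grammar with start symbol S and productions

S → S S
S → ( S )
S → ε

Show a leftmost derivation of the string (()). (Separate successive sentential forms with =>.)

S=>SS=>SSS=>SSSS=>(S)SSS=>((S))SSS=>(())SSS=>(())SS=>(())S=>(())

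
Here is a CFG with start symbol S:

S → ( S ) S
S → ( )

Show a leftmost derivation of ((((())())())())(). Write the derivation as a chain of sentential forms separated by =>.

S => (S)S => ((S)S)S => (((S)S)S)S => ((((S)S)S)S)S => ((((())S)S)S)S => ((((())())S)S)S => ((((())())())S)S => ((((())())())())S => ((((())())())())()

S => (S)S   [S → ( S ) S]
(S)S => ((S)S)S   [S → ( S ) S]
((S)S)S => (((S)S)S)S   [S → ( S ) S]
(((S)S)S)S => ((((S)S)S)S)S   [S → ( S ) S]
((((S)S)S)S)S => ((((())S)S)S)S   [S → ( )]
((((())S)S)S)S => ((((())())S)S)S   [S → ( )]
((((())())S)S)S => ((((())())())S)S   [S → ( )]
((((())())())S)S => ((((())())())())S   [S → ( )]
((((())())())())S => ((((())())())())()   [S → ( )]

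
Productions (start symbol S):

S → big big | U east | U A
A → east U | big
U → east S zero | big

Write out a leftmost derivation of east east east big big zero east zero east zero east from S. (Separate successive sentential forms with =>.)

S => U east   [S → U east]
U east => east S zero east   [U → east S zero]
east S zero east => east U east zero east   [S → U east]
east U east zero east => east east S zero east zero east   [U → east S zero]
east east S zero east zero east => east east U east zero east zero east   [S → U east]
east east U east zero east zero east => east east east S zero east zero east zero east   [U → east S zero]
east east east S zero east zero east zero east => east east east big big zero east zero east zero east   [S → big big]

S => U east => east S zero east => east U east zero east => east east S zero east zero east => east east U east zero east zero east => east east east S zero east zero east zero east => east east east big big zero east zero east zero east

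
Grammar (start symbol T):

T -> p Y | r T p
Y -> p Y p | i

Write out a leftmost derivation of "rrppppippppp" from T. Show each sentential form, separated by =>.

T => rTp => rrTpp => rrpYpp => rrppYppp => rrpppYpppp => rrppppYppppp => rrppppippppp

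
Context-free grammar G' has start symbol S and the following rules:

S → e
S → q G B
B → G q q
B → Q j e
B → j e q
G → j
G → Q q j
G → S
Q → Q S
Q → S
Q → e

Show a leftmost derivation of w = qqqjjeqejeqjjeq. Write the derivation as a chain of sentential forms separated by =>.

S=>qGB=>qQqjB=>qSqjB=>qqGBqjB=>qqSBqjB=>qqqGBBqjB=>qqqjBBqjB=>qqqjjeqBqjB=>qqqjjeqQjeqjB=>qqqjjeqSjeqjB=>qqqjjeqejeqjB=>qqqjjeqejeqjjeq

S => qGB   [S → q G B]
qGB => qQqjB   [G → Q q j]
qQqjB => qSqjB   [Q → S]
qSqjB => qqGBqjB   [S → q G B]
qqGBqjB => qqSBqjB   [G → S]
qqSBqjB => qqqGBBqjB   [S → q G B]
qqqGBBqjB => qqqjBBqjB   [G → j]
qqqjBBqjB => qqqjjeqBqjB   [B → j e q]
qqqjjeqBqjB => qqqjjeqQjeqjB   [B → Q j e]
qqqjjeqQjeqjB => qqqjjeqSjeqjB   [Q → S]
qqqjjeqSjeqjB => qqqjjeqejeqjB   [S → e]
qqqjjeqejeqjB => qqqjjeqejeqjjeq   [B → j e q]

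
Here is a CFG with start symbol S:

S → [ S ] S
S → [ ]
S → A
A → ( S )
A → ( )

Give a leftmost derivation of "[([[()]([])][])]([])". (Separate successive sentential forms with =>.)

S => [S]S   [S → [ S ] S]
[S]S => [A]S   [S → A]
[A]S => [(S)]S   [A → ( S )]
[(S)]S => [([S]S)]S   [S → [ S ] S]
[([S]S)]S => [([[S]S]S)]S   [S → [ S ] S]
[([[S]S]S)]S => [([[A]S]S)]S   [S → A]
[([[A]S]S)]S => [([[()]S]S)]S   [A → ( )]
[([[()]S]S)]S => [([[()]A]S)]S   [S → A]
[([[()]A]S)]S => [([[()](S)]S)]S   [A → ( S )]
[([[()](S)]S)]S => [([[()]([])]S)]S   [S → [ ]]
[([[()]([])]S)]S => [([[()]([])][])]S   [S → [ ]]
[([[()]([])][])]S => [([[()]([])][])]A   [S → A]
[([[()]([])][])]A => [([[()]([])][])](S)   [A → ( S )]
[([[()]([])][])](S) => [([[()]([])][])]([])   [S → [ ]]

S=>[S]S=>[A]S=>[(S)]S=>[([S]S)]S=>[([[S]S]S)]S=>[([[A]S]S)]S=>[([[()]S]S)]S=>[([[()]A]S)]S=>[([[()](S)]S)]S=>[([[()]([])]S)]S=>[([[()]([])][])]S=>[([[()]([])][])]A=>[([[()]([])][])](S)=>[([[()]([])][])]([])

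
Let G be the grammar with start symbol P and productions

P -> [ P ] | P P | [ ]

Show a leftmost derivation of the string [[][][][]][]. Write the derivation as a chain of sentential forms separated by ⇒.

P ⇒ PP ⇒ [P]P ⇒ [PP]P ⇒ [PPP]P ⇒ [PPPP]P ⇒ [[]PPP]P ⇒ [[][]PP]P ⇒ [[][][]P]P ⇒ [[][][][]]P ⇒ [[][][][]][]

P ⇒ PP   [P -> P P]
PP ⇒ [P]P   [P -> [ P ]]
[P]P ⇒ [PP]P   [P -> P P]
[PP]P ⇒ [PPP]P   [P -> P P]
[PPP]P ⇒ [PPPP]P   [P -> P P]
[PPPP]P ⇒ [[]PPP]P   [P -> [ ]]
[[]PPP]P ⇒ [[][]PP]P   [P -> [ ]]
[[][]PP]P ⇒ [[][][]P]P   [P -> [ ]]
[[][][]P]P ⇒ [[][][][]]P   [P -> [ ]]
[[][][][]]P ⇒ [[][][][]][]   [P -> [ ]]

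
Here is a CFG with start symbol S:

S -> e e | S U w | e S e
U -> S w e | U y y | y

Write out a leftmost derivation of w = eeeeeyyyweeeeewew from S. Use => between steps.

S => SUw   [S -> S U w]
SUw => eSeUw   [S -> e S e]
eSeUw => eSUweUw   [S -> S U w]
eSUweUw => eeSeUweUw   [S -> e S e]
eeSeUweUw => eeeeeUweUw   [S -> e e]
eeeeeUweUw => eeeeeUyyweUw   [U -> U y y]
eeeeeUyyweUw => eeeeeyyyweUw   [U -> y]
eeeeeyyyweUw => eeeeeyyyweSwew   [U -> S w e]
eeeeeyyyweSwew => eeeeeyyyweeSewew   [S -> e S e]
eeeeeyyyweeSewew => eeeeeyyyweeeeewew   [S -> e e]

S => SUw => eSeUw => eSUweUw => eeSeUweUw => eeeeeUweUw => eeeeeUyyweUw => eeeeeyyyweUw => eeeeeyyyweSwew => eeeeeyyyweeSewew => eeeeeyyyweeeeewew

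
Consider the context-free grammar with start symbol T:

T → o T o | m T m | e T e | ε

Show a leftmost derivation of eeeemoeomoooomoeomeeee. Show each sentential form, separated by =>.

T => eTe   [T → e T e]
eTe => eeTee   [T → e T e]
eeTee => eeeTeee   [T → e T e]
eeeTeee => eeeeTeeee   [T → e T e]
eeeeTeeee => eeeemTmeeee   [T → m T m]
eeeemTmeeee => eeeemoTomeeee   [T → o T o]
eeeemoTomeeee => eeeemoeTeomeeee   [T → e T e]
eeeemoeTeomeeee => eeeemoeoToeomeeee   [T → o T o]
eeeemoeoToeomeeee => eeeemoeomTmoeomeeee   [T → m T m]
eeeemoeomTmoeomeeee => eeeemoeomoTomoeomeeee   [T → o T o]
eeeemoeomoTomoeomeeee => eeeemoeomooToomoeomeeee   [T → o T o]
eeeemoeomooToomoeomeeee => eeeemoeomoooomoeomeeee   [T → ε]

T => eTe => eeTee => eeeTeee => eeeeTeeee => eeeemTmeeee => eeeemoTomeeee => eeeemoeTeomeeee => eeeemoeoToeomeeee => eeeemoeomTmoeomeeee => eeeemoeomoTomoeomeeee => eeeemoeomooToomoeomeeee => eeeemoeomoooomoeomeeee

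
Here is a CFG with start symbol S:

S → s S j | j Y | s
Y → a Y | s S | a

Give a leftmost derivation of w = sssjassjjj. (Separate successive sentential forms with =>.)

S => sSj   [S → s S j]
sSj => ssSjj   [S → s S j]
ssSjj => sssSjjj   [S → s S j]
sssSjjj => sssjYjjj   [S → j Y]
sssjYjjj => sssjaYjjj   [Y → a Y]
sssjaYjjj => sssjasSjjj   [Y → s S]
sssjasSjjj => sssjassjjj   [S → s]

S => sSj => ssSjj => sssSjjj => sssjYjjj => sssjaYjjj => sssjasSjjj => sssjassjjj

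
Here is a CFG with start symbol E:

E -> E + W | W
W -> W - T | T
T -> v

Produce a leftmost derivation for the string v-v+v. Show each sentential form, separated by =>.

E=>E+W=>W+W=>W-T+W=>T-T+W=>v-T+W=>v-v+W=>v-v+T=>v-v+v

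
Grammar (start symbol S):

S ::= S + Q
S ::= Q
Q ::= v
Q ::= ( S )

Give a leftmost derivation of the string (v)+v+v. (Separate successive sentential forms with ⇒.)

S ⇒ S+Q ⇒ S+Q+Q ⇒ Q+Q+Q ⇒ (S)+Q+Q ⇒ (Q)+Q+Q ⇒ (v)+Q+Q ⇒ (v)+v+Q ⇒ (v)+v+v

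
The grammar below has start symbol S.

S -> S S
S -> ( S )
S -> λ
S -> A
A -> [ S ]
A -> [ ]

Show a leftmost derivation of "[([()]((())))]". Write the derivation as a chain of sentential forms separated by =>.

S => A => [S] => [(S)] => [(SS)] => [(AS)] => [([S]S)] => [([(S)]S)] => [([()]S)] => [([()]SS)] => [([()](S)S)] => [([()]((S))S)] => [([()](((S)))S)] => [([()]((()))S)] => [([()]((())))]

S => A   [S -> A]
A => [S]   [A -> [ S ]]
[S] => [(S)]   [S -> ( S )]
[(S)] => [(SS)]   [S -> S S]
[(SS)] => [(AS)]   [S -> A]
[(AS)] => [([S]S)]   [A -> [ S ]]
[([S]S)] => [([(S)]S)]   [S -> ( S )]
[([(S)]S)] => [([()]S)]   [S -> λ]
[([()]S)] => [([()]SS)]   [S -> S S]
[([()]SS)] => [([()](S)S)]   [S -> ( S )]
[([()](S)S)] => [([()]((S))S)]   [S -> ( S )]
[([()]((S))S)] => [([()](((S)))S)]   [S -> ( S )]
[([()](((S)))S)] => [([()]((()))S)]   [S -> λ]
[([()]((()))S)] => [([()]((())))]   [S -> λ]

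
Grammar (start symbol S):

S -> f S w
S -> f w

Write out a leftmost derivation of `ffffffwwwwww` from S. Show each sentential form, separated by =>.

S => fSw => ffSww => fffSwww => ffffSwwww => fffffSwwwww => ffffffwwwwww

S => fSw   [S -> f S w]
fSw => ffSww   [S -> f S w]
ffSww => fffSwww   [S -> f S w]
fffSwww => ffffSwwww   [S -> f S w]
ffffSwwww => fffffSwwwww   [S -> f S w]
fffffSwwwww => ffffffwwwwww   [S -> f w]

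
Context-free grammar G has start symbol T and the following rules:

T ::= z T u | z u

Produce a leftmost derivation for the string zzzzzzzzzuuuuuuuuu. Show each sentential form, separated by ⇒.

T ⇒ zTu   [T ::= z T u]
zTu ⇒ zzTuu   [T ::= z T u]
zzTuu ⇒ zzzTuuu   [T ::= z T u]
zzzTuuu ⇒ zzzzTuuuu   [T ::= z T u]
zzzzTuuuu ⇒ zzzzzTuuuuu   [T ::= z T u]
zzzzzTuuuuu ⇒ zzzzzzTuuuuuu   [T ::= z T u]
zzzzzzTuuuuuu ⇒ zzzzzzzTuuuuuuu   [T ::= z T u]
zzzzzzzTuuuuuuu ⇒ zzzzzzzzTuuuuuuuu   [T ::= z T u]
zzzzzzzzTuuuuuuuu ⇒ zzzzzzzzzuuuuuuuuu   [T ::= z u]

T⇒zTu⇒zzTuu⇒zzzTuuu⇒zzzzTuuuu⇒zzzzzTuuuuu⇒zzzzzzTuuuuuu⇒zzzzzzzTuuuuuuu⇒zzzzzzzzTuuuuuuuu⇒zzzzzzzzzuuuuuuuuu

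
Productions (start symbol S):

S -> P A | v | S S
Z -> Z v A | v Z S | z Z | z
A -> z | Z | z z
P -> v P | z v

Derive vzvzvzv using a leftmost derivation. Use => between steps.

S => SS => PAS => vPAS => vzvAS => vzvZS => vzvZvAS => vzvzvAS => vzvzvzS => vzvzvzv

S => SS   [S -> S S]
SS => PAS   [S -> P A]
PAS => vPAS   [P -> v P]
vPAS => vzvAS   [P -> z v]
vzvAS => vzvZS   [A -> Z]
vzvZS => vzvZvAS   [Z -> Z v A]
vzvZvAS => vzvzvAS   [Z -> z]
vzvzvAS => vzvzvzS   [A -> z]
vzvzvzS => vzvzvzv   [S -> v]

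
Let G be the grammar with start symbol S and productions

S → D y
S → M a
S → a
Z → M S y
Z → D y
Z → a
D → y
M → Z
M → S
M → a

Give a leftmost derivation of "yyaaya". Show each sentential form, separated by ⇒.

S ⇒ Ma ⇒ Za ⇒ MSya ⇒ SSya ⇒ DySya ⇒ yySya ⇒ yyMaya ⇒ yyaaya

S ⇒ Ma   [S → M a]
Ma ⇒ Za   [M → Z]
Za ⇒ MSya   [Z → M S y]
MSya ⇒ SSya   [M → S]
SSya ⇒ DySya   [S → D y]
DySya ⇒ yySya   [D → y]
yySya ⇒ yyMaya   [S → M a]
yyMaya ⇒ yyaaya   [M → a]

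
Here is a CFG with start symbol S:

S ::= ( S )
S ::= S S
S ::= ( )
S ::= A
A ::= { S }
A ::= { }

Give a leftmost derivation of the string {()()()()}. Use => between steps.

S => A   [S ::= A]
A => {S}   [A ::= { S }]
{S} => {SS}   [S ::= S S]
{SS} => {SSS}   [S ::= S S]
{SSS} => {SSSS}   [S ::= S S]
{SSSS} => {()SSS}   [S ::= ( )]
{()SSS} => {()()SS}   [S ::= ( )]
{()()SS} => {()()()S}   [S ::= ( )]
{()()()S} => {()()()()}   [S ::= ( )]

S => A => {S} => {SS} => {SSS} => {SSSS} => {()SSS} => {()()SS} => {()()()S} => {()()()()}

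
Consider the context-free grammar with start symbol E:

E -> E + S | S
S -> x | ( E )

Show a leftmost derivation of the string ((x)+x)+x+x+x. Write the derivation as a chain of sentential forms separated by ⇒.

E ⇒ E+S ⇒ E+S+S ⇒ E+S+S+S ⇒ S+S+S+S ⇒ (E)+S+S+S ⇒ (E+S)+S+S+S ⇒ (S+S)+S+S+S ⇒ ((E)+S)+S+S+S ⇒ ((S)+S)+S+S+S ⇒ ((x)+S)+S+S+S ⇒ ((x)+x)+S+S+S ⇒ ((x)+x)+x+S+S ⇒ ((x)+x)+x+x+S ⇒ ((x)+x)+x+x+x

E ⇒ E+S   [E -> E + S]
E+S ⇒ E+S+S   [E -> E + S]
E+S+S ⇒ E+S+S+S   [E -> E + S]
E+S+S+S ⇒ S+S+S+S   [E -> S]
S+S+S+S ⇒ (E)+S+S+S   [S -> ( E )]
(E)+S+S+S ⇒ (E+S)+S+S+S   [E -> E + S]
(E+S)+S+S+S ⇒ (S+S)+S+S+S   [E -> S]
(S+S)+S+S+S ⇒ ((E)+S)+S+S+S   [S -> ( E )]
((E)+S)+S+S+S ⇒ ((S)+S)+S+S+S   [E -> S]
((S)+S)+S+S+S ⇒ ((x)+S)+S+S+S   [S -> x]
((x)+S)+S+S+S ⇒ ((x)+x)+S+S+S   [S -> x]
((x)+x)+S+S+S ⇒ ((x)+x)+x+S+S   [S -> x]
((x)+x)+x+S+S ⇒ ((x)+x)+x+x+S   [S -> x]
((x)+x)+x+x+S ⇒ ((x)+x)+x+x+x   [S -> x]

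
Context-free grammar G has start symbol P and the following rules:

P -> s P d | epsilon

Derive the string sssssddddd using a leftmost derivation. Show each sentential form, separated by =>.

P => sPd => ssPdd => sssPddd => ssssPdddd => sssssPddddd => sssssddddd

P => sPd   [P -> s P d]
sPd => ssPdd   [P -> s P d]
ssPdd => sssPddd   [P -> s P d]
sssPddd => ssssPdddd   [P -> s P d]
ssssPdddd => sssssPddddd   [P -> s P d]
sssssPddddd => sssssddddd   [P -> epsilon]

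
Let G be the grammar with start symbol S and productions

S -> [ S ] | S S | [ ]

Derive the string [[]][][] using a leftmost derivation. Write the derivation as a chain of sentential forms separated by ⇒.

S ⇒ SS ⇒ SSS ⇒ [S]SS ⇒ [[]]SS ⇒ [[]][]S ⇒ [[]][][]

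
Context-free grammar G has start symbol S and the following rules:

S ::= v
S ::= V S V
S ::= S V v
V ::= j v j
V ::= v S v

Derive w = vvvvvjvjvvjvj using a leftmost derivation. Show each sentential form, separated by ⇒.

S ⇒ VSV ⇒ vSvSV ⇒ vVSVvSV ⇒ vvSvSVvSV ⇒ vvvvSVvSV ⇒ vvvvvVvSV ⇒ vvvvvjvjvSV ⇒ vvvvvjvjvvV ⇒ vvvvvjvjvvjvj

S ⇒ VSV   [S ::= V S V]
VSV ⇒ vSvSV   [V ::= v S v]
vSvSV ⇒ vVSVvSV   [S ::= V S V]
vVSVvSV ⇒ vvSvSVvSV   [V ::= v S v]
vvSvSVvSV ⇒ vvvvSVvSV   [S ::= v]
vvvvSVvSV ⇒ vvvvvVvSV   [S ::= v]
vvvvvVvSV ⇒ vvvvvjvjvSV   [V ::= j v j]
vvvvvjvjvSV ⇒ vvvvvjvjvvV   [S ::= v]
vvvvvjvjvvV ⇒ vvvvvjvjvvjvj   [V ::= j v j]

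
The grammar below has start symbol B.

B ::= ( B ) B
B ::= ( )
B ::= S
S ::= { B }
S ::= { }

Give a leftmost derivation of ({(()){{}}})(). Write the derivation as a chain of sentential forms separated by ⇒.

B ⇒ (B)B   [B ::= ( B ) B]
(B)B ⇒ (S)B   [B ::= S]
(S)B ⇒ ({B})B   [S ::= { B }]
({B})B ⇒ ({(B)B})B   [B ::= ( B ) B]
({(B)B})B ⇒ ({(())B})B   [B ::= ( )]
({(())B})B ⇒ ({(())S})B   [B ::= S]
({(())S})B ⇒ ({(()){B}})B   [S ::= { B }]
({(()){B}})B ⇒ ({(()){S}})B   [B ::= S]
({(()){S}})B ⇒ ({(()){{}}})B   [S ::= { }]
({(()){{}}})B ⇒ ({(()){{}}})()   [B ::= ( )]

B ⇒ (B)B ⇒ (S)B ⇒ ({B})B ⇒ ({(B)B})B ⇒ ({(())B})B ⇒ ({(())S})B ⇒ ({(()){B}})B ⇒ ({(()){S}})B ⇒ ({(()){{}}})B ⇒ ({(()){{}}})()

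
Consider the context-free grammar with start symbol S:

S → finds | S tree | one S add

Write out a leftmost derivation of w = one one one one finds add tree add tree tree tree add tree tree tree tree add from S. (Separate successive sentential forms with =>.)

S => one S add   [S → one S add]
one S add => one S tree add   [S → S tree]
one S tree add => one S tree tree add   [S → S tree]
one S tree tree add => one S tree tree tree add   [S → S tree]
one S tree tree tree add => one S tree tree tree tree add   [S → S tree]
one S tree tree tree tree add => one one S add tree tree tree tree add   [S → one S add]
one one S add tree tree tree tree add => one one S tree add tree tree tree tree add   [S → S tree]
one one S tree add tree tree tree tree add => one one S tree tree add tree tree tree tree add   [S → S tree]
one one S tree tree add tree tree tree tree add => one one S tree tree tree add tree tree tree tree add   [S → S tree]
one one S tree tree tree add tree tree tree tree add => one one one S add tree tree tree add tree tree tree tree add   [S → one S add]
one one one S add tree tree tree add tree tree tree tree add => one one one S tree add tree tree tree add tree tree tree tree add   [S → S tree]
one one one S tree add tree tree tree add tree tree tree tree add => one one one one S add tree add tree tree tree add tree tree tree tree add   [S → one S add]
one one one one S add tree add tree tree tree add tree tree tree tree add => one one one one finds add tree add tree tree tree add tree tree tree tree add   [S → finds]

S => one S add => one S tree add => one S tree tree add => one S tree tree tree add => one S tree tree tree tree add => one one S add tree tree tree tree add => one one S tree add tree tree tree tree add => one one S tree tree add tree tree tree tree add => one one S tree tree tree add tree tree tree tree add => one one one S add tree tree tree add tree tree tree tree add => one one one S tree add tree tree tree add tree tree tree tree add => one one one one S add tree add tree tree tree add tree tree tree tree add => one one one one finds add tree add tree tree tree add tree tree tree tree add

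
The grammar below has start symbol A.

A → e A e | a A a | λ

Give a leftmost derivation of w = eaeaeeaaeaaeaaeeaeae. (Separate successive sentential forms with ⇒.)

A⇒eAe⇒eaAae⇒eaeAeae⇒eaeaAaeae⇒eaeaeAeaeae⇒eaeaeeAeeaeae⇒eaeaeeaAaeeaeae⇒eaeaeeaaAaaeeaeae⇒eaeaeeaaeAeaaeeaeae⇒eaeaeeaaeaAaeaaeeaeae⇒eaeaeeaaeaaeaaeeaeae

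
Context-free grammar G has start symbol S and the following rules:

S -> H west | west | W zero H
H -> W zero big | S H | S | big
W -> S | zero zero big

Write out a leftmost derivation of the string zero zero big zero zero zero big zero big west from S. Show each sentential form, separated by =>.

S => W zero H => zero zero big zero H => zero zero big zero S => zero zero big zero H west => zero zero big zero W zero big west => zero zero big zero zero zero big zero big west

S => W zero H   [S -> W zero H]
W zero H => zero zero big zero H   [W -> zero zero big]
zero zero big zero H => zero zero big zero S   [H -> S]
zero zero big zero S => zero zero big zero H west   [S -> H west]
zero zero big zero H west => zero zero big zero W zero big west   [H -> W zero big]
zero zero big zero W zero big west => zero zero big zero zero zero big zero big west   [W -> zero zero big]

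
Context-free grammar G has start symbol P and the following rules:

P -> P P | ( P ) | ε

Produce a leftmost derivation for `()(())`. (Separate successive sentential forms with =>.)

P=>PP=>(P)P=>()P=>()(P)=>()((P))=>()(())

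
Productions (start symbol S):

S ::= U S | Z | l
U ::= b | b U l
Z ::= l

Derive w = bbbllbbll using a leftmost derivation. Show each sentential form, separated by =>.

S => US   [S ::= U S]
US => bUlS   [U ::= b U l]
bUlS => bbUllS   [U ::= b U l]
bbUllS => bbbllS   [U ::= b]
bbbllS => bbbllUS   [S ::= U S]
bbbllUS => bbbllbUlS   [U ::= b U l]
bbbllbUlS => bbbllbblS   [U ::= b]
bbbllbblS => bbbllbblZ   [S ::= Z]
bbbllbblZ => bbbllbbll   [Z ::= l]

S => US => bUlS => bbUllS => bbbllS => bbbllUS => bbbllbUlS => bbbllbblS => bbbllbblZ => bbbllbbll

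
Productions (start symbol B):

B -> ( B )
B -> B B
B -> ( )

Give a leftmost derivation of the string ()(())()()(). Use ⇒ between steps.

B ⇒ BB ⇒ BBB ⇒ BBBB ⇒ BBBBB ⇒ ()BBBB ⇒ ()(B)BBB ⇒ ()(())BBB ⇒ ()(())()BB ⇒ ()(())()()B ⇒ ()(())()()()

B ⇒ BB   [B -> B B]
BB ⇒ BBB   [B -> B B]
BBB ⇒ BBBB   [B -> B B]
BBBB ⇒ BBBBB   [B -> B B]
BBBBB ⇒ ()BBBB   [B -> ( )]
()BBBB ⇒ ()(B)BBB   [B -> ( B )]
()(B)BBB ⇒ ()(())BBB   [B -> ( )]
()(())BBB ⇒ ()(())()BB   [B -> ( )]
()(())()BB ⇒ ()(())()()B   [B -> ( )]
()(())()()B ⇒ ()(())()()()   [B -> ( )]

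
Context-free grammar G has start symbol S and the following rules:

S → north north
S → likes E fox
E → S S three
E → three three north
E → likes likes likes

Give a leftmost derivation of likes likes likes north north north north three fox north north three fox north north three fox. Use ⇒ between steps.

S ⇒ likes E fox ⇒ likes S S three fox ⇒ likes likes E fox S three fox ⇒ likes likes S S three fox S three fox ⇒ likes likes likes E fox S three fox S three fox ⇒ likes likes likes S S three fox S three fox S three fox ⇒ likes likes likes north north S three fox S three fox S three fox ⇒ likes likes likes north north north north three fox S three fox S three fox ⇒ likes likes likes north north north north three fox north north three fox S three fox ⇒ likes likes likes north north north north three fox north north three fox north north three fox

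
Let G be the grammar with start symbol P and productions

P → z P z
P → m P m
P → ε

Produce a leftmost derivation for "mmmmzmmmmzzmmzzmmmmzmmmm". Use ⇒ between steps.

P ⇒ mPm ⇒ mmPmm ⇒ mmmPmmm ⇒ mmmmPmmmm ⇒ mmmmzPzmmmm ⇒ mmmmzmPmzmmmm ⇒ mmmmzmmPmmzmmmm ⇒ mmmmzmmmPmmmzmmmm ⇒ mmmmzmmmmPmmmmzmmmm ⇒ mmmmzmmmmzPzmmmmzmmmm ⇒ mmmmzmmmmzzPzzmmmmzmmmm ⇒ mmmmzmmmmzzmPmzzmmmmzmmmm ⇒ mmmmzmmmmzzmmzzmmmmzmmmm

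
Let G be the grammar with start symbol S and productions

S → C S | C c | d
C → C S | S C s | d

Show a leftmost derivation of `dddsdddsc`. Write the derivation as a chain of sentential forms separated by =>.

S => Cc   [S → C c]
Cc => SCsc   [C → S C s]
SCsc => CSCsc   [S → C S]
CSCsc => CSSCsc   [C → C S]
CSSCsc => SCsSSCsc   [C → S C s]
SCsSSCsc => CSCsSSCsc   [S → C S]
CSCsSSCsc => dSCsSSCsc   [C → d]
dSCsSSCsc => ddCsSSCsc   [S → d]
ddCsSSCsc => dddsSSCsc   [C → d]
dddsSSCsc => dddsdSCsc   [S → d]
dddsdSCsc => dddsddCsc   [S → d]
dddsddCsc => dddsdddsc   [C → d]

S=>Cc=>SCsc=>CSCsc=>CSSCsc=>SCsSSCsc=>CSCsSSCsc=>dSCsSSCsc=>ddCsSSCsc=>dddsSSCsc=>dddsdSCsc=>dddsddCsc=>dddsdddsc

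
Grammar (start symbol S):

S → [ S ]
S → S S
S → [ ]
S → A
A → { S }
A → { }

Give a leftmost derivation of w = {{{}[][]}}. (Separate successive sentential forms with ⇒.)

S ⇒ A   [S → A]
A ⇒ {S}   [A → { S }]
{S} ⇒ {A}   [S → A]
{A} ⇒ {{S}}   [A → { S }]
{{S}} ⇒ {{SS}}   [S → S S]
{{SS}} ⇒ {{SSS}}   [S → S S]
{{SSS}} ⇒ {{ASS}}   [S → A]
{{ASS}} ⇒ {{{}SS}}   [A → { }]
{{{}SS}} ⇒ {{{}[]S}}   [S → [ ]]
{{{}[]S}} ⇒ {{{}[][]}}   [S → [ ]]

S⇒A⇒{S}⇒{A}⇒{{S}}⇒{{SS}}⇒{{SSS}}⇒{{ASS}}⇒{{{}SS}}⇒{{{}[]S}}⇒{{{}[][]}}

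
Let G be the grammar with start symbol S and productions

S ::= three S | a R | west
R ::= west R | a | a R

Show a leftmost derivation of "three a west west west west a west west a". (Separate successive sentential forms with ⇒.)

S ⇒ three S ⇒ three a R ⇒ three a west R ⇒ three a west west R ⇒ three a west west west R ⇒ three a west west west west R ⇒ three a west west west west a R ⇒ three a west west west west a west R ⇒ three a west west west west a west west R ⇒ three a west west west west a west west a

S ⇒ three S   [S ::= three S]
three S ⇒ three a R   [S ::= a R]
three a R ⇒ three a west R   [R ::= west R]
three a west R ⇒ three a west west R   [R ::= west R]
three a west west R ⇒ three a west west west R   [R ::= west R]
three a west west west R ⇒ three a west west west west R   [R ::= west R]
three a west west west west R ⇒ three a west west west west a R   [R ::= a R]
three a west west west west a R ⇒ three a west west west west a west R   [R ::= west R]
three a west west west west a west R ⇒ three a west west west west a west west R   [R ::= west R]
three a west west west west a west west R ⇒ three a west west west west a west west a   [R ::= a]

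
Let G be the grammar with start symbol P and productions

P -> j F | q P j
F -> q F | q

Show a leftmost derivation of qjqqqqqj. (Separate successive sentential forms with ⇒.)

P ⇒ qPj ⇒ qjFj ⇒ qjqFj ⇒ qjqqFj ⇒ qjqqqFj ⇒ qjqqqqFj ⇒ qjqqqqqj

P ⇒ qPj   [P -> q P j]
qPj ⇒ qjFj   [P -> j F]
qjFj ⇒ qjqFj   [F -> q F]
qjqFj ⇒ qjqqFj   [F -> q F]
qjqqFj ⇒ qjqqqFj   [F -> q F]
qjqqqFj ⇒ qjqqqqFj   [F -> q F]
qjqqqqFj ⇒ qjqqqqqj   [F -> q]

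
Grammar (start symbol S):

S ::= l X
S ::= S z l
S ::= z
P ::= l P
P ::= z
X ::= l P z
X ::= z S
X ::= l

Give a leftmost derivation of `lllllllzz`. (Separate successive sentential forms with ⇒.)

S ⇒ lX ⇒ llPz ⇒ lllPz ⇒ llllPz ⇒ lllllPz ⇒ llllllPz ⇒ lllllllPz ⇒ lllllllzz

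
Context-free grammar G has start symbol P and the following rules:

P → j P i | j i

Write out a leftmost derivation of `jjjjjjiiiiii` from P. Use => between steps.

P=>jPi=>jjPii=>jjjPiii=>jjjjPiiii=>jjjjjPiiiii=>jjjjjjiiiiii

P => jPi   [P → j P i]
jPi => jjPii   [P → j P i]
jjPii => jjjPiii   [P → j P i]
jjjPiii => jjjjPiiii   [P → j P i]
jjjjPiiii => jjjjjPiiiii   [P → j P i]
jjjjjPiiiii => jjjjjjiiiiii   [P → j i]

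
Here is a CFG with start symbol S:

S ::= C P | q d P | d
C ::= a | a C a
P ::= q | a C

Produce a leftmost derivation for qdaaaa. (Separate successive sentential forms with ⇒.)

S ⇒ qdP ⇒ qdaC ⇒ qdaaCa ⇒ qdaaaa

S ⇒ qdP   [S ::= q d P]
qdP ⇒ qdaC   [P ::= a C]
qdaC ⇒ qdaaCa   [C ::= a C a]
qdaaCa ⇒ qdaaaa   [C ::= a]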